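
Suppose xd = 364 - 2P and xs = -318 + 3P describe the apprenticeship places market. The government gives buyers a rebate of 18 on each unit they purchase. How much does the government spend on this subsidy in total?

Pre-subsidy: 364 - 2P = -318 + 3P gives P* = 136.4, x* = 91.2.
With the rebate, buyers effectively pay Pb = Ps − 18, where Ps is the price sellers receive.
Demand in terms of Ps becomes xd = 364 − 2(Ps − 18) = 400 - 2Ps. Setting this equal to supply: 400 - 2Ps = -318 + 3Ps, so Ps = 143.6.
Buyers pay Pb = 143.6 − 18 = 125.6; x' = -318 + 3·143.6 = 112.8.
Government outlay = subsidy × quantity = 18 × 112.8 = 2030.4.

Government cost = 2030.4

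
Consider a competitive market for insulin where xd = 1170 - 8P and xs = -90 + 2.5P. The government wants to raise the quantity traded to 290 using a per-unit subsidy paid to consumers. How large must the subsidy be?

Required subsidy s = 42 per unit

At x = 290, invert demand for the buyer price: Pb = (1170 − 290)/8 = 110; invert supply for the seller price: Ps = (290 − (-90))/2.5 = 152.
The subsidy must fill the gap: s = Ps − Pb = 152 − 110 = 42.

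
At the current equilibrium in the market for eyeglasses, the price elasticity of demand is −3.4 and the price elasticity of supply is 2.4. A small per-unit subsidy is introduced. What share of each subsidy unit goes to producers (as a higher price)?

For a small subsidy around the equilibrium, the benefit split depends on the relative slopes, which at a point are proportional to the elasticities.
Buyer share = εs/(εs + |εd|) = 2.4/(2.4 + 3.4) = 12/29; seller share = |εd|/(εs + |εd|) = 17/29.
So producers capture 17/29 of the subsidy.

Producer share = 17/29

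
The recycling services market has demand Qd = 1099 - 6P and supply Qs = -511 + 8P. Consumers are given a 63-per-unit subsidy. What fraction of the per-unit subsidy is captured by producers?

Producer share = 3/7

Pre-subsidy: 1099 - 6P = -511 + 8P gives P* = 115, Q* = 409.
With the rebate, buyers effectively pay Pb = Ps − 63, where Ps is the price sellers receive.
Demand in terms of Ps becomes Qd = 1099 − 6(Ps − 63) = 1477 - 6Ps. Setting this equal to supply: 1477 - 6Ps = -511 + 8Ps, so Ps = 142.
Buyers pay Pb = 142 − 63 = 79; Q' = -511 + 8·142 = 625.
Buyers' price falls by P* − Pb = 115 − 79 = 36; sellers' price rises by Ps − P* = 142 − 115 = 27.
So producers capture 27/63 = 3/7 of each unit of subsidy.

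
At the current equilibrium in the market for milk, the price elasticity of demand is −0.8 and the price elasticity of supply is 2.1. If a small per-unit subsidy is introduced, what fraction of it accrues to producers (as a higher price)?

For a small subsidy around the equilibrium, the benefit split depends on the relative slopes, which at a point are proportional to the elasticities.
Buyer share = εs/(εs + |εd|) = 2.1/(2.1 + 0.8) = 21/29; seller share = |εd|/(εs + |εd|) = 8/29.
So producers capture 8/29 of the subsidy.

Producer share = 8/29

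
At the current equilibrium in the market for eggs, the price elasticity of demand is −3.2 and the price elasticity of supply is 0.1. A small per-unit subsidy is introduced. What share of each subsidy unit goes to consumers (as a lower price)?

For a small subsidy around the equilibrium, the benefit split depends on the relative slopes, which at a point are proportional to the elasticities.
Buyer share = εs/(εs + |εd|) = 0.1/(0.1 + 3.2) = 1/33; seller share = |εd|/(εs + |εd|) = 32/33.

Consumer share = 1/33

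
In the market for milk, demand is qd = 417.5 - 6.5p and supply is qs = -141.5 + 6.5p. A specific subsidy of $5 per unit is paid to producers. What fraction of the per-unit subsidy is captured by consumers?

Consumer share = 0.5

Pre-subsidy: 417.5 - 6.5p = -141.5 + 6.5p gives p* = 43, q* = 138.
With the subsidy, sellers receive ps = pb + 5 for each unit, where pb is the price buyers pay.
Supply in terms of pb becomes qs = -141.5 + 6.5(pb + 5) = -109 + 6.5pb. Setting this equal to demand: 417.5 - 6.5pb = -109 + 6.5pb, so pb = 40.5.
Sellers receive ps = 40.5 + 5 = 45.5; q' = 417.5 − 6.5·40.5 = 154.25.
Buyers' price falls by p* − pb = 43 − 40.5 = 2.5; sellers' price rises by ps − p* = 45.5 − 43 = 2.5.
So consumers capture 2.5/5 = 0.5 of each unit of subsidy.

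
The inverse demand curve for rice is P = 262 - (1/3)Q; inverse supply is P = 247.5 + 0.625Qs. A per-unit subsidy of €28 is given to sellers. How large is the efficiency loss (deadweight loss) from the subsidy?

Pre-subsidy: 262 - (1/3)Q = 247.5 + 0.625Q gives Q* = 348/23 and P* = 5910/23.
With the subsidy, sellers receive Ps = Pb + 28 for each unit, where Pb is the price buyers pay.
On the curves, Pb = 262 - (1/3)Q and Ps = 247.5 + 0.625Q; the wedge Ps − Pb = 28 gives 247.5 + 0.625Q − (262 - (1/3)Q) = 28, so Q' = 1020/23.
Then Pb = 262 − (1/3)·(1020/23) = 5686/23 and Ps = 247.5 + 0.625·(1020/23) = 6330/23.
The subsidy expands output by 1020/23 − 348/23 = 672/23 past the efficient level; on those units the gap between marginal cost and willingness to pay runs from 0 up to 28.
DWL = ½ × 28 × 672/23 = 9408/23.

Deadweight loss = 9408/23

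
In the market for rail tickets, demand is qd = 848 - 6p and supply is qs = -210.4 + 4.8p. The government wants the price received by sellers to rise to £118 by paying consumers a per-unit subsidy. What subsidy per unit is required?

Required subsidy s = £36 per unit

At a seller price of 118, quantity supplied is -210.4 + 4.8·118 = 356.
Buyers absorb 356 only when they pay pb with 848 − 6·pb = 356, i.e. pb = 82.
s = ps − pb = 118 − 82 = 36.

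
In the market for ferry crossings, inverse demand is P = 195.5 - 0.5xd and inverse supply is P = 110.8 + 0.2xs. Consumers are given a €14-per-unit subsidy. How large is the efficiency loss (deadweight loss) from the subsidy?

Deadweight loss = €140

Pre-subsidy: 195.5 - 0.5x = 110.8 + 0.2x gives x* = 121 and P* = 135.
With the rebate, buyers effectively pay Pb = Ps − 14, where Ps is the price sellers receive.
On the curves, Pb = 195.5 - 0.5x and Ps = 110.8 + 0.2x; the wedge Ps − Pb = 14 gives 110.8 + 0.2x − (195.5 - 0.5x) = 14, so x' = 141.
Then Pb = 195.5 − 0.5·141 = 125 and Ps = 110.8 + 0.2·141 = 139.
The subsidy expands output by 141 − 121 = 20 past the efficient level; on those units the gap between marginal cost and willingness to pay runs from 0 up to 14.
DWL = ½ × 14 × 20 = 140.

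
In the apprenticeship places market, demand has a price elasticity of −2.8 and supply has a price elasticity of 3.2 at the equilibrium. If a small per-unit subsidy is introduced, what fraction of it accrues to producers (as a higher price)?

Producer share = 7/15

For a small subsidy around the equilibrium, the benefit split depends on the relative slopes, which at a point are proportional to the elasticities.
Buyer share = εs/(εs + |εd|) = 3.2/(3.2 + 2.8) = 8/15; seller share = |εd|/(εs + |εd|) = 7/15.
So producers capture 7/15 of the subsidy.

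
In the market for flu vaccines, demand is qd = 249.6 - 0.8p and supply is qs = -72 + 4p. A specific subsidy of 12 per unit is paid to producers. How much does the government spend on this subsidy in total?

Government cost = 2448

Pre-subsidy: 249.6 - 0.8p = -72 + 4p gives p* = 67, q* = 196.
With the subsidy, sellers receive ps = pb + 12 for each unit, where pb is the price buyers pay.
Supply in terms of pb becomes qs = -72 + 4(pb + 12) = -24 + 4pb. Setting this equal to demand: 249.6 - 0.8pb = -24 + 4pb, so pb = 57.
Sellers receive ps = 57 + 12 = 69; q' = 249.6 − 0.8·57 = 204.
Government outlay = subsidy × quantity = 12 × 204 = 2448.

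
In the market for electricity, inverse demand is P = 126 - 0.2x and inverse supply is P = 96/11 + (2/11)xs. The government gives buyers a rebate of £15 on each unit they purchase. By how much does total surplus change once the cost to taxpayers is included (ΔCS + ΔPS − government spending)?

Pre-subsidy: 126 - 0.2x = 96/11 + (2/11)x gives x* = 2150/7 and P* = 452/7.
With the rebate, buyers effectively pay Pb = Ps − 15, where Ps is the price sellers receive.
On the curves, Pb = 126 - 0.2x and Ps = 96/11 + (2/11)x; the wedge Ps − Pb = 15 gives 96/11 + (2/11)x − (126 - 0.2x) = 15, so x' = 2425/7.
Then Pb = 126 − 0.2·(2425/7) = 397/7 and Ps = 96/11 + (2/11)·(2425/7) = 502/7.
ΔCS = ½(2150/7 + 2425/7)(452/7 − 397/7) = 251625/98; ΔPS = ½(2150/7 + 2425/7)(502/7 − 452/7) = 114375/49.
Government spending = 15 × 2425/7 = 36375/7.
Net change = 251625/98 + 114375/49 − 36375/7 = -4125/14. The loss equals the DWL triangle ½·15·275/7.

Net change in total surplus = -4125/14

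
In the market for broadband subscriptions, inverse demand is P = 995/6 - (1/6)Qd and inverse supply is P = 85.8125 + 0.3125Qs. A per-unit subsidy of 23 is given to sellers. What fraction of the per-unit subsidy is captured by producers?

Pre-subsidy: 995/6 - (1/6)Q = 85.8125 + 0.3125Q gives Q* = 167 and P* = 138.
With the subsidy, sellers receive Ps = Pb + 23 for each unit, where Pb is the price buyers pay.
On the curves, Pb = 995/6 - (1/6)Q and Ps = 85.8125 + 0.3125Q; the wedge Ps − Pb = 23 gives 85.8125 + 0.3125Q − (995/6 - (1/6)Q) = 23, so Q' = 215.
Then Pb = 995/6 − (1/6)·215 = 130 and Ps = 85.8125 + 0.3125·215 = 153.
Buyers' price falls by P* − Pb = 138 − 130 = 8; sellers' price rises by Ps − P* = 153 − 138 = 15.
So producers capture 15/23 = 15/23 of each unit of subsidy.

Producer share = 15/23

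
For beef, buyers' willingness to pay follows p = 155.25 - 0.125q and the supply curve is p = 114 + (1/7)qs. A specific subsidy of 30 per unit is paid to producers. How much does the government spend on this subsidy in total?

Government cost = 7980

Pre-subsidy: 155.25 - 0.125q = 114 + (1/7)q gives q* = 154 and p* = 136.
With the subsidy, sellers receive ps = pb + 30 for each unit, where pb is the price buyers pay.
On the curves, pb = 155.25 - 0.125q and ps = 114 + (1/7)q; the wedge ps − pb = 30 gives 114 + (1/7)q − (155.25 - 0.125q) = 30, so q' = 266.
Then pb = 155.25 − 0.125·266 = 122 and ps = 114 + (1/7)·266 = 152.
Government outlay = subsidy × quantity = 30 × 266 = 7980.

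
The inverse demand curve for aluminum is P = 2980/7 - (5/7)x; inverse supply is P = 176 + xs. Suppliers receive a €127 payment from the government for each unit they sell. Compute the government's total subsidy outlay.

Government cost = €27908.25

Pre-subsidy: 2980/7 - (5/7)x = 176 + x gives x* = 437/3 and P* = 965/3.
With the subsidy, sellers receive Ps = Pb + 127 for each unit, where Pb is the price buyers pay.
On the curves, Pb = 2980/7 - (5/7)x and Ps = 176 + x; the wedge Ps − Pb = 127 gives 176 + x − (2980/7 - (5/7)x) = 127, so x' = 219.75.
Then Pb = 2980/7 − (5/7)·219.75 = 268.75 and Ps = 176 + 1·219.75 = 395.75.
Government outlay = subsidy × quantity = 127 × 219.75 = 27908.25.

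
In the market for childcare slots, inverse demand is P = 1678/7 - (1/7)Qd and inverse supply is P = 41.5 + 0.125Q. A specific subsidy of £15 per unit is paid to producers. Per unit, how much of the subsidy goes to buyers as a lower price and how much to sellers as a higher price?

Buyers gain £8 per unit; sellers gain £7 per unit

Pre-subsidy: 1678/7 - (1/7)Q = 41.5 + 0.125Q gives Q* = 740 and P* = 134.
With the subsidy, sellers receive Ps = Pb + 15 for each unit, where Pb is the price buyers pay.
On the curves, Pb = 1678/7 - (1/7)Q and Ps = 41.5 + 0.125Q; the wedge Ps − Pb = 15 gives 41.5 + 0.125Q − (1678/7 - (1/7)Q) = 15, so Q' = 796.
Then Pb = 1678/7 − (1/7)·796 = 126 and Ps = 41.5 + 0.125·796 = 141.
Buyers' price falls by P* − Pb = 134 − 126 = 8; sellers' price rises by Ps − P* = 141 − 134 = 7.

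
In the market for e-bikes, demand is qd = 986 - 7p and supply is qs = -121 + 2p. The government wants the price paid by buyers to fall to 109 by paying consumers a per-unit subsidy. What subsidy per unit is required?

Required subsidy s = 63 per unit

At a buyer price of 109, quantity demanded is 986 − 7·109 = 223.
Sellers supply 223 only when they receive ps with -121 + 2·ps = 223, i.e. ps = 172.
s = ps − pb = 172 − 109 = 63.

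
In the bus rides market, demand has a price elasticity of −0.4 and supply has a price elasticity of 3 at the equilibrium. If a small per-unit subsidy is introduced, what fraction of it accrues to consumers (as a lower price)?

Consumer share = 15/17

For a small subsidy around the equilibrium, the benefit split depends on the relative slopes, which at a point are proportional to the elasticities.
Buyer share = εs/(εs + |εd|) = 3/(3 + 0.4) = 15/17; seller share = |εd|/(εs + |εd|) = 2/17.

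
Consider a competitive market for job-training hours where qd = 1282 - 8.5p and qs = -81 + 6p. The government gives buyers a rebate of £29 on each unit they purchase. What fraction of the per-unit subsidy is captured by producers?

Pre-subsidy: 1282 - 8.5p = -81 + 6p gives p* = 94, q* = 483.
With the rebate, buyers effectively pay pb = ps − 29, where ps is the price sellers receive.
Demand in terms of ps becomes qd = 1282 − 8.5(ps − 29) = 1528.5 - 8.5ps. Setting this equal to supply: 1528.5 - 8.5ps = -81 + 6ps, so ps = 111.
Buyers pay pb = 111 − 29 = 82; q' = -81 + 6·111 = 585.
Buyers' price falls by p* − pb = 94 − 82 = 12; sellers' price rises by ps − p* = 111 − 94 = 17.
So producers capture 17/29 = 17/29 of each unit of subsidy.

Producer share = 17/29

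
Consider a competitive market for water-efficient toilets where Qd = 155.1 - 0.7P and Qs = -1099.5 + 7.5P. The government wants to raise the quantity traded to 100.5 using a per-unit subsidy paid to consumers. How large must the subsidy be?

Required subsidy s = 82 per unit

At Q = 100.5, invert demand for the buyer price: Pb = (155.1 − 100.5)/0.7 = 78; invert supply for the seller price: Ps = (100.5 − (-1099.5))/7.5 = 160.
The subsidy must fill the gap: s = Ps − Pb = 160 − 78 = 82.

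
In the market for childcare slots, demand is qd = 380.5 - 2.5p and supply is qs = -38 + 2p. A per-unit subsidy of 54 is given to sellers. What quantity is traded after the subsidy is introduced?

Pre-subsidy: 380.5 - 2.5p = -38 + 2p gives p* = 93, q* = 148.
With the subsidy, sellers receive ps = pb + 54 for each unit, where pb is the price buyers pay.
Supply in terms of pb becomes qs = -38 + 2(pb + 54) = 70 + 2pb. Setting this equal to demand: 380.5 - 2.5pb = 70 + 2pb, so pb = 69.
Sellers receive ps = 69 + 54 = 123; q' = 380.5 − 2.5·69 = 208.

q' = 208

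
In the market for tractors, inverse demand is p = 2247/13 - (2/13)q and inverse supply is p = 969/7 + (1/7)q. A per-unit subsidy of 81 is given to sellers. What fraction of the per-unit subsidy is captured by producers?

Producer share = 13/27

Pre-subsidy: 2247/13 - (2/13)q = 969/7 + (1/7)q gives q* = 116 and p* = 155.
With the subsidy, sellers receive ps = pb + 81 for each unit, where pb is the price buyers pay.
On the curves, pb = 2247/13 - (2/13)q and ps = 969/7 + (1/7)q; the wedge ps − pb = 81 gives 969/7 + (1/7)q − (2247/13 - (2/13)q) = 81, so q' = 389.
Then pb = 2247/13 − (2/13)·389 = 113 and ps = 969/7 + (1/7)·389 = 194.
Buyers' price falls by p* − pb = 155 − 113 = 42; sellers' price rises by ps − p* = 194 − 155 = 39.
So producers capture 39/81 = 13/27 of each unit of subsidy.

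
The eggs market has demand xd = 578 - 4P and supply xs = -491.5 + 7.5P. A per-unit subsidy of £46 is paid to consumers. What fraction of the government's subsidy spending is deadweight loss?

DWL / government spending = 30/163

Pre-subsidy: 578 - 4P = -491.5 + 7.5P gives P* = 93, x* = 206.
With the rebate, buyers effectively pay Pb = Ps − 46, where Ps is the price sellers receive.
Demand in terms of Ps becomes xd = 578 − 4(Ps − 46) = 762 - 4Ps. Setting this equal to supply: 762 - 4Ps = -491.5 + 7.5Ps, so Ps = 109.
Buyers pay Pb = 109 − 46 = 63; x' = -491.5 + 7.5·109 = 326.
ΔCS = ½(206 + 326)(93 − 63) = 7980; ΔPS = ½(206 + 326)(109 − 93) = 4256.
Government spending = 46 × 326 = 14996.
DWL = ½ × 46 × (326 − 206) = 2760; fraction = 2760 / 14996 = 30/163.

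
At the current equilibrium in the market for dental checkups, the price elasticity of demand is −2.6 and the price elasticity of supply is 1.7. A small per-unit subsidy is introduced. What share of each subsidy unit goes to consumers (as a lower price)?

For a small subsidy around the equilibrium, the benefit split depends on the relative slopes, which at a point are proportional to the elasticities.
Buyer share = εs/(εs + |εd|) = 1.7/(1.7 + 2.6) = 17/43; seller share = |εd|/(εs + |εd|) = 26/43.

Consumer share = 17/43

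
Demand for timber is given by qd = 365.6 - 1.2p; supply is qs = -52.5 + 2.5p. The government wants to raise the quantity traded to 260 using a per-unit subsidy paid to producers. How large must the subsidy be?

Required subsidy s = 37 per unit

At q = 260, invert demand for the buyer price: pb = (365.6 − 260)/1.2 = 88; invert supply for the seller price: ps = (260 − (-52.5))/2.5 = 125.
The subsidy must fill the gap: s = ps − pb = 125 − 88 = 37.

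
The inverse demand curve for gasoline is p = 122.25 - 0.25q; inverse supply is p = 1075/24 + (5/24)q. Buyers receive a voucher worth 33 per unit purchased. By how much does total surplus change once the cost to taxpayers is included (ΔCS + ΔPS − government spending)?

Net change in total surplus = -1188

Pre-subsidy: 122.25 - 0.25q = 1075/24 + (5/24)q gives q* = 169 and p* = 80.
With the rebate, buyers effectively pay pb = ps − 33, where ps is the price sellers receive.
On the curves, pb = 122.25 - 0.25q and ps = 1075/24 + (5/24)q; the wedge ps − pb = 33 gives 1075/24 + (5/24)q − (122.25 - 0.25q) = 33, so q' = 241.
Then pb = 122.25 − 0.25·241 = 62 and ps = 1075/24 + (5/24)·241 = 95.
ΔCS = ½(169 + 241)(80 − 62) = 3690; ΔPS = ½(169 + 241)(95 − 80) = 3075.
Government spending = 33 × 241 = 7953.
Net change = 3690 + 3075 − 7953 = -1188. The loss equals the DWL triangle ½·33·72.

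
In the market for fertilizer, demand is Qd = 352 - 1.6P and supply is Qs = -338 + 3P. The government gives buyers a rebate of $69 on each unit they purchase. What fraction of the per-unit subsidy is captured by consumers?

Pre-subsidy: 352 - 1.6P = -338 + 3P gives P* = 150, Q* = 112.
With the rebate, buyers effectively pay Pb = Ps − 69, where Ps is the price sellers receive.
Demand in terms of Ps becomes Qd = 352 − 1.6(Ps − 69) = 462.4 - 1.6Ps. Setting this equal to supply: 462.4 - 1.6Ps = -338 + 3Ps, so Ps = 174.
Buyers pay Pb = 174 − 69 = 105; Q' = -338 + 3·174 = 184.
Buyers' price falls by P* − Pb = 150 − 105 = 45; sellers' price rises by Ps − P* = 174 − 150 = 24.
So consumers capture 45/69 = 15/23 of each unit of subsidy.

Consumer share = 15/23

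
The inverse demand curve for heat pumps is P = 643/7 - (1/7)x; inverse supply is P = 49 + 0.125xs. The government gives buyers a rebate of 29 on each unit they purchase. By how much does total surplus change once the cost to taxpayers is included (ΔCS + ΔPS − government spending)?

Net change in total surplus = -23548/15

Pre-subsidy: 643/7 - (1/7)x = 49 + 0.125x gives x* = 160 and P* = 69.
With the rebate, buyers effectively pay Pb = Ps − 29, where Ps is the price sellers receive.
On the curves, Pb = 643/7 - (1/7)x and Ps = 49 + 0.125x; the wedge Ps − Pb = 29 gives 49 + 0.125x − (643/7 - (1/7)x) = 29, so x' = 4024/15.
Then Pb = 643/7 − (1/7)·(4024/15) = 803/15 and Ps = 49 + 0.125·(4024/15) = 1238/15.
ΔCS = ½(160 + 4024/15)(69 − 803/15) = 745184/225; ΔPS = ½(160 + 4024/15)(1238/15 − 69) = 652036/225.
Government spending = 29 × 4024/15 = 116696/15.
Net change = 745184/225 + 652036/225 − 116696/15 = -23548/15. The loss equals the DWL triangle ½·29·1624/15.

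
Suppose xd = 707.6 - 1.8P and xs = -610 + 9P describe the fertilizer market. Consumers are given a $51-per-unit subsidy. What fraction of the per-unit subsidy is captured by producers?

Pre-subsidy: 707.6 - 1.8P = -610 + 9P gives P* = 122, x* = 488.
With the rebate, buyers effectively pay Pb = Ps − 51, where Ps is the price sellers receive.
Demand in terms of Ps becomes xd = 707.6 − 1.8(Ps − 51) = 799.4 - 1.8Ps. Setting this equal to supply: 799.4 - 1.8Ps = -610 + 9Ps, so Ps = 130.5.
Buyers pay Pb = 130.5 − 51 = 79.5; x' = -610 + 9·130.5 = 564.5.
Buyers' price falls by P* − Pb = 122 − 79.5 = 42.5; sellers' price rises by Ps − P* = 130.5 − 122 = 8.5.
So producers capture 8.5/51 = 1/6 of each unit of subsidy.

Producer share = 1/6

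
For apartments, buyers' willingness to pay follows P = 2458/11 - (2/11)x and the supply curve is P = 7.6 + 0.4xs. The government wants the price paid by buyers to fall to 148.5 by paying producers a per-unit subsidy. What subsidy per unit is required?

Required subsidy s = 24 per unit

At a buyer price of 148.5, quantity demanded is 1229 − 5.5·148.5 = 412.25.
Sellers supply 412.25 only when they receive Ps = 7.6 + 0.4·412.25 = 172.5.
s = Ps − Pb = 172.5 − 148.5 = 24.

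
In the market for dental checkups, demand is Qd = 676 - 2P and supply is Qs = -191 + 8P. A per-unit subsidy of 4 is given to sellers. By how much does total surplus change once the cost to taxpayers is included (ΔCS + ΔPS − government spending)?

Net change in total surplus = -12.8

Pre-subsidy: 676 - 2P = -191 + 8P gives P* = 86.7, Q* = 502.6.
With the subsidy, sellers receive Ps = Pb + 4 for each unit, where Pb is the price buyers pay.
Supply in terms of Pb becomes Qs = -191 + 8(Pb + 4) = -159 + 8Pb. Setting this equal to demand: 676 - 2Pb = -159 + 8Pb, so Pb = 83.5.
Sellers receive Ps = 83.5 + 4 = 87.5; Q' = 676 − 2·83.5 = 509.
ΔCS = ½(502.6 + 509)(86.7 − 83.5) = 1618.56; ΔPS = ½(502.6 + 509)(87.5 − 86.7) = 404.64.
Government spending = 4 × 509 = 2036.
Net change = 1618.56 + 404.64 − 2036 = -12.8. The loss equals the DWL triangle ½·4·6.4.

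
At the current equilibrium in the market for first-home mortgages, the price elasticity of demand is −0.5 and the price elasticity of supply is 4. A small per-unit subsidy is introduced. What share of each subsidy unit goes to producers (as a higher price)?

For a small subsidy around the equilibrium, the benefit split depends on the relative slopes, which at a point are proportional to the elasticities.
Buyer share = εs/(εs + |εd|) = 4/(4 + 0.5) = 8/9; seller share = |εd|/(εs + |εd|) = 1/9.
So producers capture 1/9 of the subsidy.

Producer share = 1/9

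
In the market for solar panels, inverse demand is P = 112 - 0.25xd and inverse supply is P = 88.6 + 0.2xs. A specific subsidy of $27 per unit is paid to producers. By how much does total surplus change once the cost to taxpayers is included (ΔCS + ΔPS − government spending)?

Net change in total surplus = -$810

Pre-subsidy: 112 - 0.25x = 88.6 + 0.2x gives x* = 52 and P* = 99.
With the subsidy, sellers receive Ps = Pb + 27 for each unit, where Pb is the price buyers pay.
On the curves, Pb = 112 - 0.25x and Ps = 88.6 + 0.2x; the wedge Ps − Pb = 27 gives 88.6 + 0.2x − (112 - 0.25x) = 27, so x' = 112.
Then Pb = 112 − 0.25·112 = 84 and Ps = 88.6 + 0.2·112 = 111.
ΔCS = ½(52 + 112)(99 − 84) = 1230; ΔPS = ½(52 + 112)(111 − 99) = 984.
Government spending = 27 × 112 = 3024.
Net change = 1230 + 984 − 3024 = -810. The loss equals the DWL triangle ½·27·60.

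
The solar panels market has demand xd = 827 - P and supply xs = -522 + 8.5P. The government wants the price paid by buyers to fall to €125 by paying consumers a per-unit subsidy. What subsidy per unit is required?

Required subsidy s = €19 per unit

At a buyer price of 125, quantity demanded is 827 − 1·125 = 702.
Sellers supply 702 only when they receive Ps with -522 + 8.5·Ps = 702, i.e. Ps = 144.
s = Ps − Pb = 144 − 125 = 19.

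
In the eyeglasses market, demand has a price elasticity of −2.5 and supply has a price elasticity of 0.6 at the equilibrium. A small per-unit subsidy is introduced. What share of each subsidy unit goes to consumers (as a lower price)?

For a small subsidy around the equilibrium, the benefit split depends on the relative slopes, which at a point are proportional to the elasticities.
Buyer share = εs/(εs + |εd|) = 0.6/(0.6 + 2.5) = 6/31; seller share = |εd|/(εs + |εd|) = 25/31.

Consumer share = 6/31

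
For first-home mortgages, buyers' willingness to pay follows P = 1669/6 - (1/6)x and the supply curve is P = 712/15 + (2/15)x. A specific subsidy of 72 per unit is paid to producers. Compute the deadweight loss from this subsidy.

Pre-subsidy: 1669/6 - (1/6)x = 712/15 + (2/15)x gives x* = 769 and P* = 150.
With the subsidy, sellers receive Ps = Pb + 72 for each unit, where Pb is the price buyers pay.
On the curves, Pb = 1669/6 - (1/6)x and Ps = 712/15 + (2/15)x; the wedge Ps − Pb = 72 gives 712/15 + (2/15)x − (1669/6 - (1/6)x) = 72, so x' = 1009.
Then Pb = 1669/6 − (1/6)·1009 = 110 and Ps = 712/15 + (2/15)·1009 = 182.
The subsidy expands output by 1009 − 769 = 240 past the efficient level; on those units the gap between marginal cost and willingness to pay runs from 0 up to 72.
DWL = ½ × 72 × 240 = 8640.

Deadweight loss = 8640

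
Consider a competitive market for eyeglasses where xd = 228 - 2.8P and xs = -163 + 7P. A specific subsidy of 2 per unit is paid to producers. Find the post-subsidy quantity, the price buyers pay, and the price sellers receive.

Pre-subsidy: 228 - 2.8P = -163 + 7P gives P* = 1955/49, x* = 814/7.
With the subsidy, sellers receive Ps = Pb + 2 for each unit, where Pb is the price buyers pay.
Supply in terms of Pb becomes xs = -163 + 7(Pb + 2) = -149 + 7Pb. Setting this equal to demand: 228 - 2.8Pb = -149 + 7Pb, so Pb = 1885/49.
Sellers receive Ps = 1885/49 + 2 = 1983/49; x' = 228 − 2.8·(1885/49) = 842/7.

x' = 842/7; buyers pay 1885/49; sellers receive 1983/49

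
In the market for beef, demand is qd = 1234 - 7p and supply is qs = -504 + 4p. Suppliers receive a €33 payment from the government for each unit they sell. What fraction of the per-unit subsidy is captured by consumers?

Consumer share = 4/11

Pre-subsidy: 1234 - 7p = -504 + 4p gives p* = 158, q* = 128.
With the subsidy, sellers receive ps = pb + 33 for each unit, where pb is the price buyers pay.
Supply in terms of pb becomes qs = -504 + 4(pb + 33) = -372 + 4pb. Setting this equal to demand: 1234 - 7pb = -372 + 4pb, so pb = 146.
Sellers receive ps = 146 + 33 = 179; q' = 1234 − 7·146 = 212.
Buyers' price falls by p* − pb = 158 − 146 = 12; sellers' price rises by ps − p* = 179 − 158 = 21.
So consumers capture 12/33 = 4/11 of each unit of subsidy.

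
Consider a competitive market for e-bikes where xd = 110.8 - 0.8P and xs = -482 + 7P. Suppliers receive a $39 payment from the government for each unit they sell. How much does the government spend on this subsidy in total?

Government cost = $3042

Pre-subsidy: 110.8 - 0.8P = -482 + 7P gives P* = 76, x* = 50.
With the subsidy, sellers receive Ps = Pb + 39 for each unit, where Pb is the price buyers pay.
Supply in terms of Pb becomes xs = -482 + 7(Pb + 39) = -209 + 7Pb. Setting this equal to demand: 110.8 - 0.8Pb = -209 + 7Pb, so Pb = 41.
Sellers receive Ps = 41 + 39 = 80; x' = 110.8 − 0.8·41 = 78.
Government outlay = subsidy × quantity = 39 × 78 = 3042.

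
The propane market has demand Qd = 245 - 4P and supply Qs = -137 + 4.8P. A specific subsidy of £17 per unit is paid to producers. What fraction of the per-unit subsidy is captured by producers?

Pre-subsidy: 245 - 4P = -137 + 4.8P gives P* = 955/22, Q* = 785/11.
With the subsidy, sellers receive Ps = Pb + 17 for each unit, where Pb is the price buyers pay.
Supply in terms of Pb becomes Qs = -137 + 4.8(Pb + 17) = -55.4 + 4.8Pb. Setting this equal to demand: 245 - 4Pb = -55.4 + 4.8Pb, so Pb = 751/22.
Sellers receive Ps = 751/22 + 17 = 1125/22; Q' = 245 − 4·(751/22) = 1193/11.
Buyers' price falls by P* − Pb = 955/22 − 751/22 = 102/11; sellers' price rises by Ps − P* = 1125/22 − 955/22 = 85/11.
So producers capture (85/11)/17 = 5/11 of each unit of subsidy.

Producer share = 5/11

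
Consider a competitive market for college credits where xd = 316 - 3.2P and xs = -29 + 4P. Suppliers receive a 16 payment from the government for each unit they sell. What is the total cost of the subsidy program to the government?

Government cost = 27520/9

Pre-subsidy: 316 - 3.2P = -29 + 4P gives P* = 575/12, x* = 488/3.
With the subsidy, sellers receive Ps = Pb + 16 for each unit, where Pb is the price buyers pay.
Supply in terms of Pb becomes xs = -29 + 4(Pb + 16) = 35 + 4Pb. Setting this equal to demand: 316 - 3.2Pb = 35 + 4Pb, so Pb = 1405/36.
Sellers receive Ps = 1405/36 + 16 = 1981/36; x' = 316 − 3.2·(1405/36) = 1720/9.
Government outlay = subsidy × quantity = 16 × 1720/9 = 27520/9.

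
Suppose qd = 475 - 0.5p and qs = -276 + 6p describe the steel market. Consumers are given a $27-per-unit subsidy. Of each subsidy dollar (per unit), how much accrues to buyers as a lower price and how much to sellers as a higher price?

Pre-subsidy: 475 - 0.5p = -276 + 6p gives p* = 1502/13, q* = 5424/13.
With the rebate, buyers effectively pay pb = ps − 27, where ps is the price sellers receive.
Demand in terms of ps becomes qd = 475 − 0.5(ps − 27) = 488.5 - 0.5ps. Setting this equal to supply: 488.5 - 0.5ps = -276 + 6ps, so ps = 1529/13.
Buyers pay pb = 1529/13 − 27 = 1178/13; q' = -276 + 6·(1529/13) = 5586/13.
Buyers' price falls by p* − pb = 1502/13 − 1178/13 = 324/13; sellers' price rises by ps − p* = 1529/13 − 1502/13 = 27/13.

Buyers gain 324/13 per unit; sellers gain 27/13 per unit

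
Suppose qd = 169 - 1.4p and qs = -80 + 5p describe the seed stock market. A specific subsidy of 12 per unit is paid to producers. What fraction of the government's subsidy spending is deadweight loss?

DWL / government spending = 42/817

Pre-subsidy: 169 - 1.4p = -80 + 5p gives p* = 38.90625, q* = 114.53125.
With the subsidy, sellers receive ps = pb + 12 for each unit, where pb is the price buyers pay.
Supply in terms of pb becomes qs = -80 + 5(pb + 12) = -20 + 5pb. Setting this equal to demand: 169 - 1.4pb = -20 + 5pb, so pb = 29.53125.
Sellers receive ps = 29.53125 + 12 = 41.53125; q' = 169 − 1.4·29.53125 = 127.65625.
ΔCS = ½(114.53125 + 127.65625)(38.90625 − 29.53125) = 1135.25390625; ΔPS = ½(114.53125 + 127.65625)(41.53125 − 38.90625) = 317.87109375.
Government spending = 12 × 127.65625 = 1531.875.
DWL = ½ × 12 × (127.65625 − 114.53125) = 78.75; fraction = 78.75 / 1531.875 = 42/817.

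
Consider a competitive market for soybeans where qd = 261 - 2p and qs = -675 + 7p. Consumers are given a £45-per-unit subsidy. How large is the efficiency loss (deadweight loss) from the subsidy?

Deadweight loss = £1575

Pre-subsidy: 261 - 2p = -675 + 7p gives p* = 104, q* = 53.
With the rebate, buyers effectively pay pb = ps − 45, where ps is the price sellers receive.
Demand in terms of ps becomes qd = 261 − 2(ps − 45) = 351 - 2ps. Setting this equal to supply: 351 - 2ps = -675 + 7ps, so ps = 114.
Buyers pay pb = 114 − 45 = 69; q' = -675 + 7·114 = 123.
The subsidy expands output by 123 − 53 = 70 past the efficient level; on those units the gap between marginal cost and willingness to pay runs from 0 up to 45.
DWL = ½ × 45 × 70 = 1575.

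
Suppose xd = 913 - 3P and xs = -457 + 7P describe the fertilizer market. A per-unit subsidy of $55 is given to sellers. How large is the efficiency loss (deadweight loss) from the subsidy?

Pre-subsidy: 913 - 3P = -457 + 7P gives P* = 137, x* = 502.
With the subsidy, sellers receive Ps = Pb + 55 for each unit, where Pb is the price buyers pay.
Supply in terms of Pb becomes xs = -457 + 7(Pb + 55) = -72 + 7Pb. Setting this equal to demand: 913 - 3Pb = -72 + 7Pb, so Pb = 98.5.
Sellers receive Ps = 98.5 + 55 = 153.5; x' = 913 − 3·98.5 = 617.5.
The subsidy expands output by 617.5 − 502 = 115.5 past the efficient level; on those units the gap between marginal cost and willingness to pay runs from 0 up to 55.
DWL = ½ × 55 × 115.5 = 3176.25.

Deadweight loss = $3176.25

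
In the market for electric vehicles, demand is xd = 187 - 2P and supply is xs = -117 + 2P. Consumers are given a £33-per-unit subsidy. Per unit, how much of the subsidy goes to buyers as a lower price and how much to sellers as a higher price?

Buyers gain £16.5 per unit; sellers gain £16.5 per unit

Pre-subsidy: 187 - 2P = -117 + 2P gives P* = 76, x* = 35.
With the rebate, buyers effectively pay Pb = Ps − 33, where Ps is the price sellers receive.
Demand in terms of Ps becomes xd = 187 − 2(Ps − 33) = 253 - 2Ps. Setting this equal to supply: 253 - 2Ps = -117 + 2Ps, so Ps = 92.5.
Buyers pay Pb = 92.5 − 33 = 59.5; x' = -117 + 2·92.5 = 68.
Buyers' price falls by P* − Pb = 76 − 59.5 = 16.5; sellers' price rises by Ps − P* = 92.5 − 76 = 16.5.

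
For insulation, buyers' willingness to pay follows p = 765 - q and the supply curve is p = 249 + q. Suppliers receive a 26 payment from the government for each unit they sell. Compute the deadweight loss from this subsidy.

Pre-subsidy: 765 - q = 249 + q gives q* = 258 and p* = 507.
With the subsidy, sellers receive ps = pb + 26 for each unit, where pb is the price buyers pay.
On the curves, pb = 765 - q and ps = 249 + q; the wedge ps − pb = 26 gives 249 + q − (765 - q) = 26, so q' = 271.
Then pb = 765 − 1·271 = 494 and ps = 249 + 1·271 = 520.
The subsidy expands output by 271 − 258 = 13 past the efficient level; on those units the gap between marginal cost and willingness to pay runs from 0 up to 26.
DWL = ½ × 26 × 13 = 169.

Deadweight loss = 169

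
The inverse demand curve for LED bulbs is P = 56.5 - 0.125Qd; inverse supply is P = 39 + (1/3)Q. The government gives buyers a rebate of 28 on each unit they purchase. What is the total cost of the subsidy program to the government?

Government cost = 30576/11

Pre-subsidy: 56.5 - 0.125Q = 39 + (1/3)Q gives Q* = 420/11 and P* = 569/11.
With the rebate, buyers effectively pay Pb = Ps − 28, where Ps is the price sellers receive.
On the curves, Pb = 56.5 - 0.125Q and Ps = 39 + (1/3)Q; the wedge Ps − Pb = 28 gives 39 + (1/3)Q − (56.5 - 0.125Q) = 28, so Q' = 1092/11.
Then Pb = 56.5 − 0.125·(1092/11) = 485/11 and Ps = 39 + (1/3)·(1092/11) = 793/11.
Government outlay = subsidy × quantity = 28 × 1092/11 = 30576/11.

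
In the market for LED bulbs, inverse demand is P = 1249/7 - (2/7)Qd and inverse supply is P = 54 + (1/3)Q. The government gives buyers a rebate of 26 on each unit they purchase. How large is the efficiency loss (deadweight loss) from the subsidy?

Deadweight loss = 546

Pre-subsidy: 1249/7 - (2/7)Q = 54 + (1/3)Q gives Q* = 201 and P* = 121.
With the rebate, buyers effectively pay Pb = Ps − 26, where Ps is the price sellers receive.
On the curves, Pb = 1249/7 - (2/7)Q and Ps = 54 + (1/3)Q; the wedge Ps − Pb = 26 gives 54 + (1/3)Q − (1249/7 - (2/7)Q) = 26, so Q' = 243.
Then Pb = 1249/7 − (2/7)·243 = 109 and Ps = 54 + (1/3)·243 = 135.
The subsidy expands output by 243 − 201 = 42 past the efficient level; on those units the gap between marginal cost and willingness to pay runs from 0 up to 26.
DWL = ½ × 26 × 42 = 546.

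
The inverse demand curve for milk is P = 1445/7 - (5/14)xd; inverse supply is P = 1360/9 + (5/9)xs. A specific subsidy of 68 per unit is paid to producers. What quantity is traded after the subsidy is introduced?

Pre-subsidy: 1445/7 - (5/14)x = 1360/9 + (5/9)x gives x* = 1394/23 and P* = 4250/23.
With the subsidy, sellers receive Ps = Pb + 68 for each unit, where Pb is the price buyers pay.
On the curves, Pb = 1445/7 - (5/14)x and Ps = 1360/9 + (5/9)x; the wedge Ps − Pb = 68 gives 1360/9 + (5/9)x − (1445/7 - (5/14)x) = 68, so x' = 15538/115.
Then Pb = 1445/7 − (5/14)·(15538/115) = 3638/23 and Ps = 1360/9 + (5/9)·(15538/115) = 5202/23.

x' = 15538/115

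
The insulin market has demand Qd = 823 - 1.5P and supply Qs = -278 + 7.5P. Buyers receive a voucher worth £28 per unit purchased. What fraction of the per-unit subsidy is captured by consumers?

Pre-subsidy: 823 - 1.5P = -278 + 7.5P gives P* = 367/3, Q* = 639.5.
With the rebate, buyers effectively pay Pb = Ps − 28, where Ps is the price sellers receive.
Demand in terms of Ps becomes Qd = 823 − 1.5(Ps − 28) = 865 - 1.5Ps. Setting this equal to supply: 865 - 1.5Ps = -278 + 7.5Ps, so Ps = 127.
Buyers pay Pb = 127 − 28 = 99; Q' = -278 + 7.5·127 = 674.5.
Buyers' price falls by P* − Pb = 367/3 − 99 = 70/3; sellers' price rises by Ps − P* = 127 − 367/3 = 14/3.
So consumers capture (70/3)/28 = 5/6 of each unit of subsidy.

Consumer share = 5/6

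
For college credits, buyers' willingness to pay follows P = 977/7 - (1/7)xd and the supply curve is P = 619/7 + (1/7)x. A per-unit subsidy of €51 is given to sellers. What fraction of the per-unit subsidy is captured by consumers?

Pre-subsidy: 977/7 - (1/7)x = 619/7 + (1/7)x gives x* = 179 and P* = 114.
With the subsidy, sellers receive Ps = Pb + 51 for each unit, where Pb is the price buyers pay.
On the curves, Pb = 977/7 - (1/7)x and Ps = 619/7 + (1/7)x; the wedge Ps − Pb = 51 gives 619/7 + (1/7)x − (977/7 - (1/7)x) = 51, so x' = 357.5.
Then Pb = 977/7 − (1/7)·357.5 = 88.5 and Ps = 619/7 + (1/7)·357.5 = 139.5.
Buyers' price falls by P* − Pb = 114 − 88.5 = 25.5; sellers' price rises by Ps − P* = 139.5 − 114 = 25.5.
So consumers capture 25.5/51 = 0.5 of each unit of subsidy.

Consumer share = 0.5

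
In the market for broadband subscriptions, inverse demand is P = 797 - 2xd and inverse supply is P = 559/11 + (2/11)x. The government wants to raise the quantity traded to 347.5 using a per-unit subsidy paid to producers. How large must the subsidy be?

At x = 347.5, from the demand curve buyers pay Pb = 797 − 2·347.5 = 102; from the supply curve sellers need Ps = 559/11 + (2/11)·347.5 = 114.
The subsidy must fill the gap: s = Ps − Pb = 114 − 102 = 12.

Required subsidy s = 12 per unit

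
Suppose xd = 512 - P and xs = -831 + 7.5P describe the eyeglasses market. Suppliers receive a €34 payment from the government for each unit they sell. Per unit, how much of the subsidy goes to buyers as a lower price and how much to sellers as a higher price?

Buyers gain €30 per unit; sellers gain €4 per unit

Pre-subsidy: 512 - P = -831 + 7.5P gives P* = 158, x* = 354.
With the subsidy, sellers receive Ps = Pb + 34 for each unit, where Pb is the price buyers pay.
Supply in terms of Pb becomes xs = -831 + 7.5(Pb + 34) = -576 + 7.5Pb. Setting this equal to demand: 512 - Pb = -576 + 7.5Pb, so Pb = 128.
Sellers receive Ps = 128 + 34 = 162; x' = 512 − 1·128 = 384.
Buyers' price falls by P* − Pb = 158 − 128 = 30; sellers' price rises by Ps − P* = 162 − 158 = 4.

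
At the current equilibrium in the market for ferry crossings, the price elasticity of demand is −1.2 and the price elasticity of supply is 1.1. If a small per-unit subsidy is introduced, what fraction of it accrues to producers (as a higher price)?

For a small subsidy around the equilibrium, the benefit split depends on the relative slopes, which at a point are proportional to the elasticities.
Buyer share = εs/(εs + |εd|) = 1.1/(1.1 + 1.2) = 11/23; seller share = |εd|/(εs + |εd|) = 12/23.
So producers capture 12/23 of the subsidy.

Producer share = 12/23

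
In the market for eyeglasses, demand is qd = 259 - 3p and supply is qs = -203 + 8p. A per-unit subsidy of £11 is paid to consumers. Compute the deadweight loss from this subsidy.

Deadweight loss = £132

Pre-subsidy: 259 - 3p = -203 + 8p gives p* = 42, q* = 133.
With the rebate, buyers effectively pay pb = ps − 11, where ps is the price sellers receive.
Demand in terms of ps becomes qd = 259 − 3(ps − 11) = 292 - 3ps. Setting this equal to supply: 292 - 3ps = -203 + 8ps, so ps = 45.
Buyers pay pb = 45 − 11 = 34; q' = -203 + 8·45 = 157.
The subsidy expands output by 157 − 133 = 24 past the efficient level; on those units the gap between marginal cost and willingness to pay runs from 0 up to 11.
DWL = ½ × 11 × 24 = 132.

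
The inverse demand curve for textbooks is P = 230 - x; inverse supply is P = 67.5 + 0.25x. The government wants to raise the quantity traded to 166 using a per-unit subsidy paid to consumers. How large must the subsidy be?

Required subsidy s = 45 per unit

At x = 166, from the demand curve buyers pay Pb = 230 − 1·166 = 64; from the supply curve sellers need Ps = 67.5 + 0.25·166 = 109.
The subsidy must fill the gap: s = Ps − Pb = 109 − 64 = 45.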